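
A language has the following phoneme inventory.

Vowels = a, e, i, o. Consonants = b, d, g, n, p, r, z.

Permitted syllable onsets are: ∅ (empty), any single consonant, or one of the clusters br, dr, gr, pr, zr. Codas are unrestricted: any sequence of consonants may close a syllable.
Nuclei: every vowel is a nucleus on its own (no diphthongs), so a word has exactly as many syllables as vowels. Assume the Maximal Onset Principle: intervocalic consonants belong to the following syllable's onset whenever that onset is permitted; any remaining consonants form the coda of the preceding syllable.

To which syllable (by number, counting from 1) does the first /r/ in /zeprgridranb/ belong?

The vowels are e, i, a — 3 nuclei, so 3 syllables.
Between /e/ (V1) and /i/ (V2): /prgr/; trying suffixes from longest down, /gr/ is the first permitted one, so coda /pr/ | onset /gr/.
Between /i/ (V2) and /a/ (V3): cluster /dr/ — /dr/ is itself a permitted onset, so the whole cluster goes right; preceding coda = ∅.
Syllabification: zepr.gri.dranb.
The first /r/ is in the coda of syllable 1 (/zepr/).

1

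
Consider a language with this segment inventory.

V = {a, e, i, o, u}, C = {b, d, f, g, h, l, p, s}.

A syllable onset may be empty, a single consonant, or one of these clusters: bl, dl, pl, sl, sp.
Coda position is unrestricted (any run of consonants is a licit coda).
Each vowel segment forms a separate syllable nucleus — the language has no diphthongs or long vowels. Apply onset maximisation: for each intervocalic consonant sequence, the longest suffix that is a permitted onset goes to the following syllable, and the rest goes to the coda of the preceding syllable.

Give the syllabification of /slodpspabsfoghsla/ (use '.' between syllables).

Nuclei (vowels): o, a, o, a → 4 syllables.
/o…a/ gap (V1→V2): /dpsp/; trying suffixes from longest down, /sp/ is the first permitted one, so coda /dp/ | onset /sp/.
/a…o/ gap (V2→V3): cluster /bsf/ — the longest permitted-onset suffix is /f/; onset = /f/, preceding coda = /bs/.
/o…a/ gap (V3→V4): /ghsl/; trying suffixes from longest down, /sl/ is the first permitted one, so coda /gh/ | onset /sl/.

slodp.spabs.fogh.sla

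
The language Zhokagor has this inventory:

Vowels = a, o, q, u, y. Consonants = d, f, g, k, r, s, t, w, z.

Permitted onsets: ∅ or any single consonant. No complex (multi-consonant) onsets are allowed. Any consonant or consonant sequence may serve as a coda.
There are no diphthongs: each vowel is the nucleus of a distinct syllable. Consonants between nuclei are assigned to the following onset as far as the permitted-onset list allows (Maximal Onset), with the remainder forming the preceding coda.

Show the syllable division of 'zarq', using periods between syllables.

za.rq

The vowels are a, q — 2 nuclei, so 2 syllables.
σ1/σ2 boundary: /r/ → onset of the next syllable (single consonants are always licit onsets).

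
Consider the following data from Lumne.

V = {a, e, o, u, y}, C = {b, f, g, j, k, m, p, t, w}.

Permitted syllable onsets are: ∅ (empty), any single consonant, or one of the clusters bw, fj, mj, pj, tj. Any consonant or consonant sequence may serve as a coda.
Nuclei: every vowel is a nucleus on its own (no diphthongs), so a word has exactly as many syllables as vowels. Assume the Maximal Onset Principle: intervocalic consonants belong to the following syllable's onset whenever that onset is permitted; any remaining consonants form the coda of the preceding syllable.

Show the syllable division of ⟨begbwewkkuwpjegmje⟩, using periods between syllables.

Nuclei (vowels): e, e, u, e, e → 5 syllables.
/e…e/ gap (V1→V2): /gbw/ — longest licit onset from the right is /bw/, leaving /g/ as coda.
/e…u/ gap (V2→V3): /wkk/ splits as /wk/ + /k/ (/k/ is the longest suffix that is a licit onset).
/u…e/ gap (V3→V4): cluster /wpj/ — the longest permitted-onset suffix is /pj/; onset = /pj/, preceding coda = /w/.
/e…e/ gap (V4→V5): /gmj/ splits as /g/ + /mj/ (/mj/ is the longest suffix that is a licit onset).

beg.bwewk.kuw.pjeg.mje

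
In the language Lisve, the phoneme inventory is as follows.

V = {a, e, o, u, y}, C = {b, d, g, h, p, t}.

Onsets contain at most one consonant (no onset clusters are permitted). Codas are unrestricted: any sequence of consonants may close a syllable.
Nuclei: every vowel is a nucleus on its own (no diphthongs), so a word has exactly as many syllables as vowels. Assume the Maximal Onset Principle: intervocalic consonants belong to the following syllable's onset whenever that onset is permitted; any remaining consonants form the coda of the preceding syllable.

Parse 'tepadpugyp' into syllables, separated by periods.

Nuclei (vowels): e, a, u, y → 4 syllables.
V1 /e/ – V2 /a/: /p/ → onset of the next syllable (single consonants are always licit onsets).
V2 /a/ – V3 /u/: /dp/ — longest licit onset from the right is /p/, leaving /d/ as coda.
V3 /u/ – V4 /y/: just /g/ — single C goes to the following onset.

te.pad.pu.gyp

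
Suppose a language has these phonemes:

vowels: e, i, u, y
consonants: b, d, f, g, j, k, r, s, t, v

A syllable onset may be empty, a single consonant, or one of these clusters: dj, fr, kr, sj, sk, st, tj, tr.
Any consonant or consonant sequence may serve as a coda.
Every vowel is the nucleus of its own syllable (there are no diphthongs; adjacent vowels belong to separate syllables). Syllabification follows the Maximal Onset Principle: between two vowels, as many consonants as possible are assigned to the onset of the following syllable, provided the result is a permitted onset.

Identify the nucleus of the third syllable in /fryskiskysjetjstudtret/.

y

Vowels present: y, i, y, e, u, e; each is a nucleus, giving 6 syllables.
The third nucleus (vowel 3 from the left) is /y/.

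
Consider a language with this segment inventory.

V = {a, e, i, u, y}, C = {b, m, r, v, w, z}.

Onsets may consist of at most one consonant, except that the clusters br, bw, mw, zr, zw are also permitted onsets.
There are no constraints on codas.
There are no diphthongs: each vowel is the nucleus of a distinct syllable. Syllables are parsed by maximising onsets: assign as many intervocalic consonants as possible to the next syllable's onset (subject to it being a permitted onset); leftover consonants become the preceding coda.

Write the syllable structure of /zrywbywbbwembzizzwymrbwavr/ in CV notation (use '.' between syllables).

Vowels present: y, y, e, i, y, a; each is a nucleus, giving 6 syllables.
σ1/σ2 boundary: /wb/ — longest licit onset from the right is /b/, leaving /w/ as coda.
σ2/σ3 boundary: /wbbw/; trying suffixes from longest down, /bw/ is the first permitted one, so coda /wb/ | onset /bw/.
σ3/σ4 boundary: /mbz/ — longest licit onset from the right is /z/, leaving /mb/ as coda.
σ4/σ5 boundary: cluster /zzw/ — the longest permitted-onset suffix is /zw/; onset = /zw/, preceding coda = /z/.
σ5/σ6 boundary: /mrbw/ splits as /mr/ + /bw/ (/bw/ is the longest suffix that is a licit onset).
Result: zryw.bywb.bwemb.ziz.zwymr.bwavr.
Mapping each syllable to C/V: /zryw/ → CCVC, /bywb/ → CVCC, /bwemb/ → CCVCC, /ziz/ → CVC, /zwymr/ → CCVCC, /bwavr/ → CCVCC.

CCVC.CVCC.CCVCC.CVC.CCVCC.CCVCC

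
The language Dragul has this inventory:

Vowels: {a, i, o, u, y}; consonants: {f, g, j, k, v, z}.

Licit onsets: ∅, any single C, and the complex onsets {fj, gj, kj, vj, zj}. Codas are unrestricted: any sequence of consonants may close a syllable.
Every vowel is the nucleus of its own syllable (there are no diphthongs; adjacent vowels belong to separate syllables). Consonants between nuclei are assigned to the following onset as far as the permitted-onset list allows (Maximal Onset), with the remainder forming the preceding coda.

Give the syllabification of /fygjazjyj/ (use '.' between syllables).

Vowels present: y, a, y; each is a nucleus, giving 3 syllables.
σ1/σ2 boundary: cluster /gj/ — /gj/ is itself a permitted onset, so the whole cluster goes right; preceding coda = ∅.
σ2/σ3 boundary: /zj/ is a licit onset in full, so it all attaches to the next syllable.

fy.gja.zjyj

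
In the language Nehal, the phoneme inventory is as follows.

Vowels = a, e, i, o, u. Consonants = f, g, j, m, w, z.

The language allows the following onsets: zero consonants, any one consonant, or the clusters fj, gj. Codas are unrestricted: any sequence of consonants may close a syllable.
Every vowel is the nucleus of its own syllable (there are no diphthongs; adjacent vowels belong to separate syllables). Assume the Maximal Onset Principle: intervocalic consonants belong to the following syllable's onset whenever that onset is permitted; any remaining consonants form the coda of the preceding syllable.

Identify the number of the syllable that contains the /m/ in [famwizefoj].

Nuclei (vowels): a, i, e, o → 4 syllables.
Between /a/ (V1) and /i/ (V2): /mw/ — longest licit onset from the right is /w/, leaving /m/ as coda.
Between /i/ (V2) and /e/ (V3): just /z/ — single C goes to the following onset.
Between /e/ (V3) and /o/ (V4): /f/ → onset of the next syllable (single consonants are always licit onsets).
Result: fam.wi.ze.foj.
The /m/ is in the coda of syllable 1 (/fam/).

1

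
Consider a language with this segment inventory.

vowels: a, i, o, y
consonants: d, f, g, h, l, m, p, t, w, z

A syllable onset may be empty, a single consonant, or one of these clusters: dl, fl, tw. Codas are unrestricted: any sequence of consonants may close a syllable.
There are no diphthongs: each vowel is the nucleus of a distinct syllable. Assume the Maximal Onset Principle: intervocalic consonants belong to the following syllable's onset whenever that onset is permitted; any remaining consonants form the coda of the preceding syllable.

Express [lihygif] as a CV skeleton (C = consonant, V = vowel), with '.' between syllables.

CV.CV.CVC

The vowels are i, y, i — 3 nuclei, so 3 syllables.
V1 /i/ – V2 /y/: just /h/ — single C goes to the following onset.
V2 /y/ – V3 /i/: /g/ is a single consonant, so it becomes the next onset.
Result: li.hy.gif.
Mapping each syllable to C/V: /li/ → CV, /hy/ → CV, /gif/ → CVC.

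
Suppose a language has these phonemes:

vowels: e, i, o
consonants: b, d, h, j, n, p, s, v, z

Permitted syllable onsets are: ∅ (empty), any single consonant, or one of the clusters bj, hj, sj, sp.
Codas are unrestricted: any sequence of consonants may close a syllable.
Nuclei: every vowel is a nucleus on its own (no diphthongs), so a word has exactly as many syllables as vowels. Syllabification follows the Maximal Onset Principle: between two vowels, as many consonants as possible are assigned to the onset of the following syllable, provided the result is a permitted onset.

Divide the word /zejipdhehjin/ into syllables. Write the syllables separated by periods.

Nuclei (vowels): e, i, e, i → 4 syllables.
V1 /e/ – V2 /i/: just /j/ — single C goes to the following onset.
V2 /i/ – V3 /e/: /pdh/ — longest licit onset from the right is /h/, leaving /pd/ as coda.
V3 /e/ – V4 /i/: cluster /hj/ — /hj/ is itself a permitted onset, so the whole cluster goes right; preceding coda = ∅.

ze.jipd.he.hjin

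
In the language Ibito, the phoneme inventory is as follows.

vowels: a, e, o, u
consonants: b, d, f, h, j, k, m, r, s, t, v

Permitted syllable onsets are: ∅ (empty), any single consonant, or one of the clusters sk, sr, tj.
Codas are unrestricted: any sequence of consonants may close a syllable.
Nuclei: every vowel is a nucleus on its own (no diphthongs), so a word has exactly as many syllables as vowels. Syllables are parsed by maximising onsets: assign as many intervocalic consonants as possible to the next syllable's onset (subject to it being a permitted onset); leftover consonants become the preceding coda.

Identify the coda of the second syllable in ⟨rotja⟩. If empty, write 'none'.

Vowels present: o, a; each is a nucleus, giving 2 syllables.
V1 /o/ – V2 /a/: /tj/ — entire cluster is a permitted onset → onset /tj/, coda ∅.
Syllabification: ro.tja.
Syllable 2 is /tja/: onset /tj/, nucleus /a/, coda ∅.

none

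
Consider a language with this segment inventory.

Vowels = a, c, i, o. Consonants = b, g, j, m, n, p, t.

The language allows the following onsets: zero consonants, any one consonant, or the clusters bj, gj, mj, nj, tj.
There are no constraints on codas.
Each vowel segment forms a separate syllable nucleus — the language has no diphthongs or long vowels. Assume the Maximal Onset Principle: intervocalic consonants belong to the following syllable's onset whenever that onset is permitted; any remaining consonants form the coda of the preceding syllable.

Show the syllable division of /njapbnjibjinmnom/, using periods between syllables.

njapb.nji.bjinm.nom

Nuclei (vowels): a, i, i, o → 4 syllables.
V1 /a/ – V2 /i/: /pbnj/; trying suffixes from longest down, /nj/ is the first permitted one, so coda /pb/ | onset /nj/.
V2 /i/ – V3 /i/: /bj/ — entire cluster is a permitted onset → onset /bj/, coda ∅.
V3 /i/ – V4 /o/: /nmn/; trying suffixes from longest down, /n/ is the first permitted one, so coda /nm/ | onset /n/.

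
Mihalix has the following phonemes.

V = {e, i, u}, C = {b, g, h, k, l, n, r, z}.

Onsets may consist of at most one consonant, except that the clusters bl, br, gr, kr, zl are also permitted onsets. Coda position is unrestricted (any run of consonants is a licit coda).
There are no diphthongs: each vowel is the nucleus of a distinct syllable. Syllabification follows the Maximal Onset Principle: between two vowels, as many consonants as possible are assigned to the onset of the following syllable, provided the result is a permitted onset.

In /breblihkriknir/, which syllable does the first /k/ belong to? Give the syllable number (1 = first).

3

Vowels present: e, i, i, i; each is a nucleus, giving 4 syllables.
σ1/σ2 boundary: cluster /bl/ — /bl/ is itself a permitted onset, so the whole cluster goes right; preceding coda = ∅.
σ2/σ3 boundary: cluster /hkr/ — the longest permitted-onset suffix is /kr/; onset = /kr/, preceding coda = /h/.
σ3/σ4 boundary: /kn/; trying suffixes from longest down, /n/ is the first permitted one, so coda /k/ | onset /n/.
Putting it together: bre.blih.krik.nir.
The first /k/ is in the onset of syllable 3 (/krik/).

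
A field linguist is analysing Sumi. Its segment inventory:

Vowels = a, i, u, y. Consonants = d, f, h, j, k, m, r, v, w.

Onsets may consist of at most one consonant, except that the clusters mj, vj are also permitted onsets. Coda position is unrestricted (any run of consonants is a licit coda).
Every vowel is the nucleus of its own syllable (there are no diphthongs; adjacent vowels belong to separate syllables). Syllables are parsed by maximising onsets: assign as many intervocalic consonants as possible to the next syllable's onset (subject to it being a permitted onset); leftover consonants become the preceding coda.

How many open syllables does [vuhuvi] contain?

Nuclei (vowels): u, u, i → 3 syllables.
σ1/σ2 boundary: /h/ is a single consonant, so it becomes the next onset.
σ2/σ3 boundary: /v/ is a single consonant, so it becomes the next onset.
So the parse is vu.hu.vi.
Classifying each syllable: /vu/ (open), /hu/ (open), /vi/ (open).
Open syllables: 3.

3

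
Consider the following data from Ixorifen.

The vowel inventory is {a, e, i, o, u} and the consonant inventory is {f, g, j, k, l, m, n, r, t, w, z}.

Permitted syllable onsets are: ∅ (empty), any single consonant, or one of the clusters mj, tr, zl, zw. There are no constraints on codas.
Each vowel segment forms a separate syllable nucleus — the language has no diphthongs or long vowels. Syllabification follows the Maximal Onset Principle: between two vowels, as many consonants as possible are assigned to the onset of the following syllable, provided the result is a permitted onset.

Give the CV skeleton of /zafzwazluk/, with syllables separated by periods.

The vowels are a, a, u — 3 nuclei, so 3 syllables.
V1 /a/ – V2 /a/: /fzw/ splits as /f/ + /zw/ (/zw/ is the longest suffix that is a licit onset).
V2 /a/ – V3 /u/: cluster /zl/ — /zl/ is itself a permitted onset, so the whole cluster goes right; preceding coda = ∅.
Result: zaf.zwa.zluk.
Mapping each syllable to C/V: /zaf/ → CVC, /zwa/ → CCV, /zluk/ → CCVC.

CVC.CCV.CCVC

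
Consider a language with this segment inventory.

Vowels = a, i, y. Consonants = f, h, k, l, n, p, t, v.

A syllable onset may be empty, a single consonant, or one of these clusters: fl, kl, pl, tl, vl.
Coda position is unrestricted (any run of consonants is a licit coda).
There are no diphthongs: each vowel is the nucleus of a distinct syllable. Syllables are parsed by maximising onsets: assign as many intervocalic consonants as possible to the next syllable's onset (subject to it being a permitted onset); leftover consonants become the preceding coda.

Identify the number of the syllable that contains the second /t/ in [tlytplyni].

1

Vowels present: y, y, i; each is a nucleus, giving 3 syllables.
V1 /y/ – V2 /y/: /tpl/ splits as /t/ + /pl/ (/pl/ is the longest suffix that is a licit onset).
V2 /y/ – V3 /i/: just /n/ — single C goes to the following onset.
Result: tlyt.ply.ni.
The second /t/ is in the coda of syllable 1 (/tlyt/).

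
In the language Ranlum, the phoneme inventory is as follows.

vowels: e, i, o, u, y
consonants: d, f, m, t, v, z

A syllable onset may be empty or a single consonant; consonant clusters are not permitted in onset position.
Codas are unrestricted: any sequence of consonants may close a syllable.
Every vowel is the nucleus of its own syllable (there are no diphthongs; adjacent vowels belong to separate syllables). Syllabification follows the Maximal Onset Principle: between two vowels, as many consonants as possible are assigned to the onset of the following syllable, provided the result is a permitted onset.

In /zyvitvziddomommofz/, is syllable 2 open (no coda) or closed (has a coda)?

Nuclei (vowels): y, i, i, o, o, o → 6 syllables.
V1 /y/ – V2 /i/: /v/ is a single consonant, so it becomes the next onset.
V2 /i/ – V3 /i/: /tvz/ splits as /tv/ + /z/ (/z/ is the longest suffix that is a licit onset).
V3 /i/ – V4 /o/: cluster /dd/ — the longest permitted-onset suffix is /d/; onset = /d/, preceding coda = /d/.
V4 /o/ – V5 /o/: /m/ is a single consonant, so it becomes the next onset.
V5 /o/ – V6 /o/: cluster /mm/ — the longest permitted-onset suffix is /m/; onset = /m/, preceding coda = /m/.
So the parse is zy.vitv.zid.do.mom.mofz.
Syllable 2 is /vitv/ with coda /tv/, so it is closed.

closed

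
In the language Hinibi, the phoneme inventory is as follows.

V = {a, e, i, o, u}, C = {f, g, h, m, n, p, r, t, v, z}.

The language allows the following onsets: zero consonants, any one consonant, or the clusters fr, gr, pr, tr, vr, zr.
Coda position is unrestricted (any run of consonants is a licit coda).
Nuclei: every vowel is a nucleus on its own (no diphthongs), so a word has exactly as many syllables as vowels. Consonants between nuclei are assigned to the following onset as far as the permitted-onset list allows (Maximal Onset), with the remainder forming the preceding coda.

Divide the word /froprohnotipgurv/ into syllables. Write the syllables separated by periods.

Nuclei (vowels): o, o, o, i, u → 5 syllables.
/o…o/ gap (V1→V2): /pr/ — entire cluster is a permitted onset → onset /pr/, coda ∅.
/o…o/ gap (V2→V3): /hn/ splits as /h/ + /n/ (/n/ is the longest suffix that is a licit onset).
/o…i/ gap (V3→V4): just /t/ — single C goes to the following onset.
/i…u/ gap (V4→V5): /pg/ — longest licit onset from the right is /g/, leaving /p/ as coda.

fro.proh.no.tip.gurv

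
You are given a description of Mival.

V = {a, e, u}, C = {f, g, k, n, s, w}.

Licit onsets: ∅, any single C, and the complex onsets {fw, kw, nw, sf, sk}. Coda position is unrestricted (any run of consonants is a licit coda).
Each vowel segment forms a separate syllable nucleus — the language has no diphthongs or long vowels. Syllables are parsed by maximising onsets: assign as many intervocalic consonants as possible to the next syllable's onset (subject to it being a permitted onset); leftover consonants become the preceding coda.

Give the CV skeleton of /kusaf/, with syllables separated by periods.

Vowels present: u, a; each is a nucleus, giving 2 syllables.
σ1/σ2 boundary: /s/ is a single consonant, so it becomes the next onset.
So the parse is ku.saf.
Mapping each syllable to C/V: /ku/ → CV, /saf/ → CVC.

CV.CVC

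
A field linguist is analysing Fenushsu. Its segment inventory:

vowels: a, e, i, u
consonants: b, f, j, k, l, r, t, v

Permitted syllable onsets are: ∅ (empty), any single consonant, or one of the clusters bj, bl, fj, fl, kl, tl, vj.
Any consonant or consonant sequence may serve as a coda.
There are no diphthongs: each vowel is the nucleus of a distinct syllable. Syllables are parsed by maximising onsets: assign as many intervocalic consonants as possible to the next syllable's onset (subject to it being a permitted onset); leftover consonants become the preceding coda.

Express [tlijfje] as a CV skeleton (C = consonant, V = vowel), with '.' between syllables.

CCVC.CCV

Vowels present: i, e; each is a nucleus, giving 2 syllables.
Between /i/ (V1) and /e/ (V2): /jfj/ — longest licit onset from the right is /fj/, leaving /j/ as coda.
Result: tlij.fje.
Mapping each syllable to C/V: /tlij/ → CCVC, /fje/ → CCV.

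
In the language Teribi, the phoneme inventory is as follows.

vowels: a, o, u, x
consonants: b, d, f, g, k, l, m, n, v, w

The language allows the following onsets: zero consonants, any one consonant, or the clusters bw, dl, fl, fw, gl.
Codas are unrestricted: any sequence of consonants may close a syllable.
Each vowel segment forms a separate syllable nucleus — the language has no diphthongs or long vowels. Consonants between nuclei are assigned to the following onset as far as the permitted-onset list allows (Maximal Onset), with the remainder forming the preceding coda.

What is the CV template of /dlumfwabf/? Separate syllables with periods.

The vowels are u, a — 2 nuclei, so 2 syllables.
/u…a/ gap (V1→V2): /mfw/ — longest licit onset from the right is /fw/, leaving /m/ as coda.
Putting it together: dlum.fwabf.
Mapping each syllable to C/V: /dlum/ → CCVC, /fwabf/ → CCVCC.

CCVC.CCVCC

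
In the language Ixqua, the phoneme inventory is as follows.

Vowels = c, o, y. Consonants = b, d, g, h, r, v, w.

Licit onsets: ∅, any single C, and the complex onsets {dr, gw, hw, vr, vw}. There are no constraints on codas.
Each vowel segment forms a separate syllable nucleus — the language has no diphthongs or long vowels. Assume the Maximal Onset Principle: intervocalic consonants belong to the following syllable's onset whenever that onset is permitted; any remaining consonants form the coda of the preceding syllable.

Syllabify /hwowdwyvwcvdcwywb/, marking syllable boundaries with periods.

hwowd.wy.vwcv.dc.wywb

Nuclei (vowels): o, y, c, c, y → 5 syllables.
σ1/σ2 boundary: /wdw/ splits as /wd/ + /w/ (/w/ is the longest suffix that is a licit onset).
σ2/σ3 boundary: /vw/ is a licit onset in full, so it all attaches to the next syllable.
σ3/σ4 boundary: /vd/ splits as /v/ + /d/ (/d/ is the longest suffix that is a licit onset).
σ4/σ5 boundary: just /w/ — single C goes to the following onset.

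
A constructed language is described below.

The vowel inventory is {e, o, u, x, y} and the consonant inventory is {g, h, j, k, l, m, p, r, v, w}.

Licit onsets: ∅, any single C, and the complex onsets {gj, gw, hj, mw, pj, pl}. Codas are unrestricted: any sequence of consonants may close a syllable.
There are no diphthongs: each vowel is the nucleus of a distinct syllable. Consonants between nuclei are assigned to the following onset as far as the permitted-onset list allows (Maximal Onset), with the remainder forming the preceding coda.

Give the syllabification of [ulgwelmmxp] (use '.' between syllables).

ul.gwelm.mxp

Nuclei (vowels): u, e, x → 3 syllables.
Between /u/ (V1) and /e/ (V2): /lgw/ splits as /l/ + /gw/ (/gw/ is the longest suffix that is a licit onset).
Between /e/ (V2) and /x/ (V3): cluster /lmm/ — the longest permitted-onset suffix is /m/; onset = /m/, preceding coda = /lm/.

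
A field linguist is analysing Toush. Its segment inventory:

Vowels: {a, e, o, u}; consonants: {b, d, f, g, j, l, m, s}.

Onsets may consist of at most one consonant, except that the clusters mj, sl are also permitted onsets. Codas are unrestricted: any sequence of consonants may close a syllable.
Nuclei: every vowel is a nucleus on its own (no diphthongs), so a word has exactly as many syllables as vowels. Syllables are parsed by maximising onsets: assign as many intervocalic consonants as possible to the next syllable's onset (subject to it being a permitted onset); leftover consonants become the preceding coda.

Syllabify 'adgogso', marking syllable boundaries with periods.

Vowels present: a, o, o; each is a nucleus, giving 3 syllables.
V1 /a/ – V2 /o/: /dg/ — longest licit onset from the right is /g/, leaving /d/ as coda.
V2 /o/ – V3 /o/: cluster /gs/ — the longest permitted-onset suffix is /s/; onset = /s/, preceding coda = /g/.

ad.gog.so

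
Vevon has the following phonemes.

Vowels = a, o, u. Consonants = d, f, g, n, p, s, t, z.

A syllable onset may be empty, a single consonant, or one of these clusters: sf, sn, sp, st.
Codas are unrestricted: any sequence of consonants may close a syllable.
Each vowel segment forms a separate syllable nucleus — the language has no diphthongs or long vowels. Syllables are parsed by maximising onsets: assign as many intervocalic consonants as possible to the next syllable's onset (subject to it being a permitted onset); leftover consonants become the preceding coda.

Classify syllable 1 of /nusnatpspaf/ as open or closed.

Nuclei (vowels): u, a, a → 3 syllables.
V1 /u/ – V2 /a/: /sn/ — entire cluster is a permitted onset → onset /sn/, coda ∅.
V2 /a/ – V3 /a/: /tpsp/ — longest licit onset from the right is /sp/, leaving /tp/ as coda.
Syllabification: nu.snatp.spaf.
Syllable 1 is /nu/; it ends in its nucleus with no coda, so it is open.

open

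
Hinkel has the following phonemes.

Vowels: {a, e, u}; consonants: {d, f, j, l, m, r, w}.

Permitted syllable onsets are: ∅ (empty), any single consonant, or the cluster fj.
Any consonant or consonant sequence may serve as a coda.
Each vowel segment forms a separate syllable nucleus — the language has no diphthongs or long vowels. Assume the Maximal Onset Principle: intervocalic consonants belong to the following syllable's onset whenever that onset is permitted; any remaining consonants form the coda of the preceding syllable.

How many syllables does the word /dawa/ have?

2

The vowels are a, a — 2 nuclei, so 2 syllables.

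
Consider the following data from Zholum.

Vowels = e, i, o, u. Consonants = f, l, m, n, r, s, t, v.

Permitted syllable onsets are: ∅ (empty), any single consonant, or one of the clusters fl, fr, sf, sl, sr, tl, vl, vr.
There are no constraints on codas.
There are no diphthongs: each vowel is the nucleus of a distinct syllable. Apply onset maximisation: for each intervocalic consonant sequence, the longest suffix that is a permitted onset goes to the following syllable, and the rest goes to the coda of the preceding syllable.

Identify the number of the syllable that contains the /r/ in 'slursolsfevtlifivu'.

The vowels are u, o, e, i, i, u — 6 nuclei, so 6 syllables.
Between /u/ (V1) and /o/ (V2): /rs/; trying suffixes from longest down, /s/ is the first permitted one, so coda /r/ | onset /s/.
Between /o/ (V2) and /e/ (V3): cluster /lsf/ — the longest permitted-onset suffix is /sf/; onset = /sf/, preceding coda = /l/.
Between /e/ (V3) and /i/ (V4): /vtl/; trying suffixes from longest down, /tl/ is the first permitted one, so coda /v/ | onset /tl/.
Between /i/ (V4) and /i/ (V5): /f/ → onset of the next syllable (single consonants are always licit onsets).
Between /i/ (V5) and /u/ (V6): /v/ is a single consonant, so it becomes the next onset.
Putting it together: slur.sol.sfev.tli.fi.vu.
The /r/ is in the coda of syllable 1 (/slur/).

1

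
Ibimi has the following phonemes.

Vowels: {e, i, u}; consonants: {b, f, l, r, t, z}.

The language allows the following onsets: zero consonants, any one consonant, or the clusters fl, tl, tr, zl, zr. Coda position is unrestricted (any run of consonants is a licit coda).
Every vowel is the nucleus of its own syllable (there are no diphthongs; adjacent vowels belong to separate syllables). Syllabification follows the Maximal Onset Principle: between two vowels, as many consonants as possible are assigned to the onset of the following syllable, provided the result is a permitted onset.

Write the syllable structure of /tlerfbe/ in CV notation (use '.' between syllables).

CCVCC.CV

Vowels present: e, e; each is a nucleus, giving 2 syllables.
σ1/σ2 boundary: /rfb/; trying suffixes from longest down, /b/ is the first permitted one, so coda /rf/ | onset /b/.
Syllabification: tlerf.be.
Mapping each syllable to C/V: /tlerf/ → CCVCC, /be/ → CV.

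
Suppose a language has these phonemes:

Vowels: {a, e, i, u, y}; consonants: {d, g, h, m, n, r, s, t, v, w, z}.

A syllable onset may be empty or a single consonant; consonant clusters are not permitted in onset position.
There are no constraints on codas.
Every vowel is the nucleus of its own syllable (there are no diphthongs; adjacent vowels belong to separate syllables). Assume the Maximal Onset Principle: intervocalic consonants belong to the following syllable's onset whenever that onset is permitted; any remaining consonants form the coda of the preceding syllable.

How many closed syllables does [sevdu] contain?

1

Nuclei (vowels): e, u → 2 syllables.
/e…u/ gap (V1→V2): /vd/; trying suffixes from longest down, /d/ is the first permitted one, so coda /v/ | onset /d/.
Putting it together: sev.du.
Classifying each syllable: /sev/ (closed), /du/ (open).
Closed syllables: 1.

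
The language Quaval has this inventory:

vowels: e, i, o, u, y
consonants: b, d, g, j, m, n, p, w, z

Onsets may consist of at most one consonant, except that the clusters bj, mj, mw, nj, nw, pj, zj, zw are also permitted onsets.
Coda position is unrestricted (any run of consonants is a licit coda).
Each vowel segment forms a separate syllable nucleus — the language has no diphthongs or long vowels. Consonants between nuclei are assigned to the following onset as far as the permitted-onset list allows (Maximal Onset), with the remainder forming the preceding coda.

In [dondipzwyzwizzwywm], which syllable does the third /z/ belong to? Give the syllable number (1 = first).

4

Nuclei (vowels): o, i, y, i, y → 5 syllables.
/o…i/ gap (V1→V2): /nd/ — longest licit onset from the right is /d/, leaving /n/ as coda.
/i…y/ gap (V2→V3): cluster /pzw/ — the longest permitted-onset suffix is /zw/; onset = /zw/, preceding coda = /p/.
/y…i/ gap (V3→V4): cluster /zw/ — /zw/ is itself a permitted onset, so the whole cluster goes right; preceding coda = ∅.
/i…y/ gap (V4→V5): cluster /zzw/ — the longest permitted-onset suffix is /zw/; onset = /zw/, preceding coda = /z/.
Result: don.dip.zwy.zwiz.zwywm.
The third /z/ is in the coda of syllable 4 (/zwiz/).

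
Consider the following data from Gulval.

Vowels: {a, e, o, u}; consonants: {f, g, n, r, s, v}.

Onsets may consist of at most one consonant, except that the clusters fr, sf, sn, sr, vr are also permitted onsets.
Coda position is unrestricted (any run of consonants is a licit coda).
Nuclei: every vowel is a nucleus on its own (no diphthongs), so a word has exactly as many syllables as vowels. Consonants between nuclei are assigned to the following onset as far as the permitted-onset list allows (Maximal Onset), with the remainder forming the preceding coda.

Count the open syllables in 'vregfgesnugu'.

3

The vowels are e, e, u, u — 4 nuclei, so 4 syllables.
V1 /e/ – V2 /e/: /gfg/; trying suffixes from longest down, /g/ is the first permitted one, so coda /gf/ | onset /g/.
V2 /e/ – V3 /u/: cluster /sn/ — /sn/ is itself a permitted onset, so the whole cluster goes right; preceding coda = ∅.
V3 /u/ – V4 /u/: /g/ is a single consonant, so it becomes the next onset.
So the parse is vregf.ge.snu.gu.
Classifying each syllable: /vregf/ (closed), /ge/ (open), /snu/ (open), /gu/ (open).
Open syllables: 3.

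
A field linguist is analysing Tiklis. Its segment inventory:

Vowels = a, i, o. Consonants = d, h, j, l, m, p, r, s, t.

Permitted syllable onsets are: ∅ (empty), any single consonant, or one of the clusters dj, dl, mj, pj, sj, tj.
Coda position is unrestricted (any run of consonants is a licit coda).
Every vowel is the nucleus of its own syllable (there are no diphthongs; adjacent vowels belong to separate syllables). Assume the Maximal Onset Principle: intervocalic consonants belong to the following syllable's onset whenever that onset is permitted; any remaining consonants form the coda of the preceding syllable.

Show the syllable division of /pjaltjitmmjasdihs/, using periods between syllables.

pjal.tjitm.mjas.dihs

Vowels present: a, i, a, i; each is a nucleus, giving 4 syllables.
/a…i/ gap (V1→V2): /ltj/ splits as /l/ + /tj/ (/tj/ is the longest suffix that is a licit onset).
/i…a/ gap (V2→V3): /tmmj/ splits as /tm/ + /mj/ (/mj/ is the longest suffix that is a licit onset).
/a…i/ gap (V3→V4): /sd/; trying suffixes from longest down, /d/ is the first permitted one, so coda /s/ | onset /d/.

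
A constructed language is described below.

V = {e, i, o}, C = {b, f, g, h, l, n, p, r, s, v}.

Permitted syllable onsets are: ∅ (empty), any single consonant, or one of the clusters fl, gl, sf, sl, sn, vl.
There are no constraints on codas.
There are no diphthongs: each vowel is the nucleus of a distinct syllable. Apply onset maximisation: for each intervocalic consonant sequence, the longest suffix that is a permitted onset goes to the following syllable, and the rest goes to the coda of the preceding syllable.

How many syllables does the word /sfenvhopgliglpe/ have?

The vowels are e, o, i, e — 4 nuclei, so 4 syllables.

4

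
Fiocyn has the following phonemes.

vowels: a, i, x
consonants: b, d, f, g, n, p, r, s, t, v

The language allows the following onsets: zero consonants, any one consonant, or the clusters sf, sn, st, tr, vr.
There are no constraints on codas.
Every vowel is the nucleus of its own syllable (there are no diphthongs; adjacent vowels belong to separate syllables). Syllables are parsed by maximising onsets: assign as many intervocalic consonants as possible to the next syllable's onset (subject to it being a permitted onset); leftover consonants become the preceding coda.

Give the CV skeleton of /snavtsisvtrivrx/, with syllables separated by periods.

Vowels present: a, i, i, x; each is a nucleus, giving 4 syllables.
/a…i/ gap (V1→V2): /vts/ — longest licit onset from the right is /s/, leaving /vt/ as coda.
/i…i/ gap (V2→V3): cluster /svtr/ — the longest permitted-onset suffix is /tr/; onset = /tr/, preceding coda = /sv/.
/i…x/ gap (V3→V4): cluster /vr/ — /vr/ is itself a permitted onset, so the whole cluster goes right; preceding coda = ∅.
Syllabification: snavt.sisv.tri.vrx.
Mapping each syllable to C/V: /snavt/ → CCVCC, /sisv/ → CVCC, /tri/ → CCV, /vrx/ → CCV.

CCVCC.CVCC.CCV.CCV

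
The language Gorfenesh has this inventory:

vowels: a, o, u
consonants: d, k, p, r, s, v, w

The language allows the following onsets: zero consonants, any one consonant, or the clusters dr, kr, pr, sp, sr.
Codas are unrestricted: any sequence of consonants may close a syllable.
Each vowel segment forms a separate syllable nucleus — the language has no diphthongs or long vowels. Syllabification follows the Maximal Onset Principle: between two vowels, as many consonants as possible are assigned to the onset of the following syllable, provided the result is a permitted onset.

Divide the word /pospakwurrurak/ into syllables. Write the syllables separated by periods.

The vowels are o, a, u, u, a — 5 nuclei, so 5 syllables.
V1 /o/ – V2 /a/: /sp/ — entire cluster is a permitted onset → onset /sp/, coda ∅.
V2 /a/ – V3 /u/: cluster /kw/ — the longest permitted-onset suffix is /w/; onset = /w/, preceding coda = /k/.
V3 /u/ – V4 /u/: cluster /rr/ — the longest permitted-onset suffix is /r/; onset = /r/, preceding coda = /r/.
V4 /u/ – V5 /a/: just /r/ — single C goes to the following onset.

po.spak.wur.ru.rak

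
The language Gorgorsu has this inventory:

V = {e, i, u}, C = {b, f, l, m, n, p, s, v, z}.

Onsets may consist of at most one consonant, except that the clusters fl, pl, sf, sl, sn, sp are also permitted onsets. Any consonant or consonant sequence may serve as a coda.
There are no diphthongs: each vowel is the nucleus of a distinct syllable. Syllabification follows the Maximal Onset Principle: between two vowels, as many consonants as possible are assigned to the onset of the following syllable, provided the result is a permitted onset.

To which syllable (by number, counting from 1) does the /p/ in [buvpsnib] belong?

The vowels are u, i — 2 nuclei, so 2 syllables.
/u…i/ gap (V1→V2): /vpsn/ — longest licit onset from the right is /sn/, leaving /vp/ as coda.
Result: buvp.snib.
The /p/ is in the coda of syllable 1 (/buvp/).

1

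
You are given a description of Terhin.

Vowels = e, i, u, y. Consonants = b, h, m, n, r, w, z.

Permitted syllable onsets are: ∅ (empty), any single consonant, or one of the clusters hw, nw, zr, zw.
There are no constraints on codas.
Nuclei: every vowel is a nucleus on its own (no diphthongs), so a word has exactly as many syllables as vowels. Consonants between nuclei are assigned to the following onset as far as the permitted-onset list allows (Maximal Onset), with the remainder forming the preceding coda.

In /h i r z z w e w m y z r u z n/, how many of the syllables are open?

1

Nuclei (vowels): i, e, y, u → 4 syllables.
Between /i/ (V1) and /e/ (V2): /rzzw/ — longest licit onset from the right is /zw/, leaving /rz/ as coda.
Between /e/ (V2) and /y/ (V3): /wm/ splits as /w/ + /m/ (/m/ is the longest suffix that is a licit onset).
Between /y/ (V3) and /u/ (V4): cluster /zr/ — /zr/ is itself a permitted onset, so the whole cluster goes right; preceding coda = ∅.
Result: hirz.zwew.my.zruzn.
Classifying each syllable: /hirz/ (closed), /zwew/ (closed), /my/ (open), /zruzn/ (closed).
Open syllables: 1.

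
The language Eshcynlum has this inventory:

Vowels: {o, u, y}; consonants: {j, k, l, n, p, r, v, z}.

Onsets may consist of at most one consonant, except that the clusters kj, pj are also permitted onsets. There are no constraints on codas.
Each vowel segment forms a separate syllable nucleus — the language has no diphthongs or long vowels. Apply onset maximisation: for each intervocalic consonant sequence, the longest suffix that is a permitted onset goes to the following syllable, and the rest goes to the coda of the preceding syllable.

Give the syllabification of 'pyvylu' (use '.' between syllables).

py.vy.lu

The vowels are y, y, u — 3 nuclei, so 3 syllables.
V1 /y/ – V2 /y/: /v/ is a single consonant, so it becomes the next onset.
V2 /y/ – V3 /u/: /l/ → onset of the next syllable (single consonants are always licit onsets).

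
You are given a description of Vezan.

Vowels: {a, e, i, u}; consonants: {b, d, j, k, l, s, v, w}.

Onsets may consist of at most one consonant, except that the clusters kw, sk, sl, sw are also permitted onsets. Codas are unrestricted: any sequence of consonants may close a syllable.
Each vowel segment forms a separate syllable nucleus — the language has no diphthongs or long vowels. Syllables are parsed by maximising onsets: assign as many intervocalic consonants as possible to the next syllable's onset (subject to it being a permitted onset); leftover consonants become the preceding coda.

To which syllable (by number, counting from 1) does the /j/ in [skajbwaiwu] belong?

The vowels are a, a, i, u — 4 nuclei, so 4 syllables.
V1 /a/ – V2 /a/: /jbw/; trying suffixes from longest down, /w/ is the first permitted one, so coda /jb/ | onset /w/.
V2 /a/ – V3 /i/: no consonants, so the boundary falls immediately after /a/.
V3 /i/ – V4 /u/: /w/ is a single consonant, so it becomes the next onset.
So the parse is skajb.wa.i.wu.
The /j/ is in the coda of syllable 1 (/skajb/).

1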